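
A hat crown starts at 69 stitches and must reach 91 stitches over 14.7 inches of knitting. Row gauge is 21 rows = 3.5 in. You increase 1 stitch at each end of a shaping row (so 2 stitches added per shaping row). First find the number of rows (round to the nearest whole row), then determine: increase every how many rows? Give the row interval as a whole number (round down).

Rows = 14.7 × 6 = 88.2 → 88 rows.
Stitches to add: 22 → 11 shaping rows (at 2 st each).
88 / 11 = 8.00 → every 8 rows.

Increase every 8th row.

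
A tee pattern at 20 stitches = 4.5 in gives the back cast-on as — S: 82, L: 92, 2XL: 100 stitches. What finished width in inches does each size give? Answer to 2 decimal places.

S 18.45 inches; L 20.70 inches; 2XL 22.50 inches.

20/4.5 = 4.444 sts per in.
S: 82 / 4.444 = 18.450 → 18.45 in.
L: 92 / 4.444 = 20.700 → 20.70 in.
2XL: 100 / 4.444 = 22.500 → 22.50 in.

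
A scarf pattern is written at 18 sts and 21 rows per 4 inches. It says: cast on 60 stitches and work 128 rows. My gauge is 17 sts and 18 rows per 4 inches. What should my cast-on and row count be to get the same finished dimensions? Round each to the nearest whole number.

Stitches: 60 × 17/18 = 56.67 → 57.
Rows: 128 × 18/21 = 109.71 → 110.

Cast on 57 stitches; work 110 rows.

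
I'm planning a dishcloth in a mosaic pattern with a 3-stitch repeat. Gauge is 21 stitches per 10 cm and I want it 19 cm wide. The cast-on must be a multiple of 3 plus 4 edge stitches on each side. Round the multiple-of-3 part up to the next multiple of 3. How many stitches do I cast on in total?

21 / 10 = 2.1 sts per cm.
19 × 2.1 = 39.90 sts.
Less 8 edge sts → 31.90 for the repeat.
Next multiple of 3: 33.
Add back 8 edge sts → 41.

CO 41 sts.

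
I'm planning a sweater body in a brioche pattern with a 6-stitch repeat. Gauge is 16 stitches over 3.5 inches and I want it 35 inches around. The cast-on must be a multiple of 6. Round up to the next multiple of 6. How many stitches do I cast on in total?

CO 162 sts.

16 / 3.5 = 4.571 sts per inch.
35 × 4.571 = 160.00 sts.
Next multiple of 6: 162.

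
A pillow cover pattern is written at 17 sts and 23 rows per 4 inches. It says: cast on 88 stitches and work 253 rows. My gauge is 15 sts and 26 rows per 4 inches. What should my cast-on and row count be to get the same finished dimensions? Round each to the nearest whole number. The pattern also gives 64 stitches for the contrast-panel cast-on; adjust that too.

Stitches: 88 × 15/17 = 77.65 → 78.
Rows: 253 × 26/23 = 286.00 → 286.
contrast-panel cast-on: 64 × 15/17 = 56.47 → 56.

Cast on 78 stitches; work 286 rows; contrast-panel cast-on 56 stitches.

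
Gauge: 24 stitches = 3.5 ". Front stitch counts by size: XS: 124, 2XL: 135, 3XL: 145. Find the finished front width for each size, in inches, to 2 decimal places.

24/3.5 = 6.857 sts per in.
XS: 124 / 6.857 = 18.083 → 18.08 in.
2XL: 135 / 6.857 = 19.688 → 19.69 in.
3XL: 145 / 6.857 = 21.146 → 21.15 in.

XS 18.08 inches; 2XL 19.69 inches; 3XL 21.15 inches.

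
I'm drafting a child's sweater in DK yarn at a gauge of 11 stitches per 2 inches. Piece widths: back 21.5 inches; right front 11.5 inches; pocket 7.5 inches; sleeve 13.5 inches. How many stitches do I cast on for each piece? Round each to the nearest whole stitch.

back 118; right front 63; pocket 41; sleeve 74.

Rate = 11/2 = 5.5 sts per in.
back: 21.5 × 5.5 = 118.25 → 118.
right front: 11.5 × 5.5 = 63.25 → 63.
pocket: 7.5 × 5.5 = 41.25 → 41.
sleeve: 13.5 × 5.5 = 74.25 → 74.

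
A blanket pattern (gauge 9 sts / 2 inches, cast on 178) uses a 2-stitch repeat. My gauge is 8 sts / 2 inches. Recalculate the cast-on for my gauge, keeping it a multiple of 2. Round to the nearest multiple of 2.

158 stitches.

178 × 8 / 9 = 158.22.
Nearest multiple of 2: 158.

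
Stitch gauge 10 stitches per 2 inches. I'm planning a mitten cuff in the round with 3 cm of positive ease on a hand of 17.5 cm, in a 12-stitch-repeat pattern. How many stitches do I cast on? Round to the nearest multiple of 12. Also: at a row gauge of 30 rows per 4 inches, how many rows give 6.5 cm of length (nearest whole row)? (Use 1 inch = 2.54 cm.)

Finished = 17.5 + 3 = 20.5 cm.
20.5 cm × 1/2.54 = 8.07 inches.
10/2 = 5 sts per in; 8.07 × 5 = 40.35 sts.
Nearest multiple of 12 → 36.
6.5 cm = 2.56 inches; × 7.5 = 19.19 → 19 rows.

Cast on 36 stitches; work 19 rows.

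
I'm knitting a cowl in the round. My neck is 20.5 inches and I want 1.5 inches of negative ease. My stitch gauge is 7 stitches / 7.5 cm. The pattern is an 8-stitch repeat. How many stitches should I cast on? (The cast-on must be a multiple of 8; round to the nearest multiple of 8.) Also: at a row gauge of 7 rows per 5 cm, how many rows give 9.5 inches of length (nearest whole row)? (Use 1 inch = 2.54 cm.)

Cast on 48 stitches; work 34 rows.

Finished = 20.5 − 1.5 = 19 inches.
19 inches × 2.54 = 48.26 cm.
7/7.5 = 0.933 sts per cm; 48.26 × 0.933 = 45.04 sts.
Nearest multiple of 8 → 48.
9.5 inches = 24.13 cm; × 1.4 = 33.78 → 34 rows.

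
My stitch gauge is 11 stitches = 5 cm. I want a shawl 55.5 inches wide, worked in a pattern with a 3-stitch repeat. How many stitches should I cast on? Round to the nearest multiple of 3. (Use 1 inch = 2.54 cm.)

55.5 in = 55.5 × 2.54 = 140.97 cm.
11 / 5 = 2.2 sts/cm.
140.97 × 2.2 = 310.13 sts.
→ 309.

CO 309 sts.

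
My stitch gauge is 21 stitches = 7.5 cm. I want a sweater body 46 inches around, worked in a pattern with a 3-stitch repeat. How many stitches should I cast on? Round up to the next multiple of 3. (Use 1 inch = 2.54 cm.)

CO 330 sts.

46 in = 46 × 2.54 = 116.84 cm.
21 / 7.5 = 2.8 sts/cm.
116.84 × 2.8 = 327.15 sts.
→ 330.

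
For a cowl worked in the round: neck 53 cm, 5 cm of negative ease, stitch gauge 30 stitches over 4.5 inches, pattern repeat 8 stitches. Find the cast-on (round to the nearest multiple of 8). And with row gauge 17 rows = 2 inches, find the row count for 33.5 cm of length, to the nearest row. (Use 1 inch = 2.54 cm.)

Cast on 128 stitches; work 112 rows.

Finished = 53 − 5 = 48 cm.
48 cm × 1/2.54 = 18.90 inches.
30/4.5 = 6.667 sts per in; 18.90 × 6.667 = 125.98 sts.
Nearest multiple of 8 → 128.
33.5 cm = 13.19 inches; × 8.5 = 112.11 → 112 rows.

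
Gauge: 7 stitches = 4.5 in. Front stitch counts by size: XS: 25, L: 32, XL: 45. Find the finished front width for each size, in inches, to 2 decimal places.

XS 16.07 inches; L 20.57 inches; XL 28.93 inches.

7/4.5 = 1.556 sts per in.
XS: 25 / 1.556 = 16.071 → 16.07 in.
L: 32 / 1.556 = 20.571 → 20.57 in.
XL: 45 / 1.556 = 28.929 → 28.93 in.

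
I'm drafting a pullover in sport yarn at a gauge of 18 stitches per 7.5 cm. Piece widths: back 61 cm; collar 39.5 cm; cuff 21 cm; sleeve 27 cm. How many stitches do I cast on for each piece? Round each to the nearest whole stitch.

back 146; collar 95; cuff 50; sleeve 65.

Rate = 18/7.5 = 2.4 sts per cm.
back: 61 × 2.4 = 146.40 → 146.
collar: 39.5 × 2.4 = 94.80 → 95.
cuff: 21 × 2.4 = 50.40 → 50.
sleeve: 27 × 2.4 = 64.80 → 65.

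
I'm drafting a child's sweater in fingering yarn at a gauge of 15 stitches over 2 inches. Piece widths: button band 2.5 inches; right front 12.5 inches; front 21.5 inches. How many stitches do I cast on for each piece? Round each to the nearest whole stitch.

button band 19; right front 94; front 161.

Rate = 15/2 = 7.5 sts per in.
button band: 2.5 × 7.5 = 18.75 → 19.
right front: 12.5 × 7.5 = 93.75 → 94.
front: 21.5 × 7.5 = 161.25 → 161.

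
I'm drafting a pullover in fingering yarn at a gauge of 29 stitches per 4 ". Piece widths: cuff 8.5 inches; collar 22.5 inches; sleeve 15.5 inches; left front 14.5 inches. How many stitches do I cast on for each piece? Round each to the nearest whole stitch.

cuff 62; collar 163; sleeve 112; left front 105.

Rate = 29/4 = 7.25 sts per in.
cuff: 8.5 × 7.25 = 61.62 → 62.
collar: 22.5 × 7.25 = 163.12 → 163.
sleeve: 15.5 × 7.25 = 112.38 → 112.
left front: 14.5 × 7.25 = 105.12 → 105.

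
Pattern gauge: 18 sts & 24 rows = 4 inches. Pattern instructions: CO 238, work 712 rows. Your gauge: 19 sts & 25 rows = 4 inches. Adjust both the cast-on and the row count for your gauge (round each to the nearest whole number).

Stitches: 238 × 19/18 = 251.22 → 251.
Rows: 712 × 25/24 = 741.67 → 742.

Cast on 251 stitches; work 742 rows.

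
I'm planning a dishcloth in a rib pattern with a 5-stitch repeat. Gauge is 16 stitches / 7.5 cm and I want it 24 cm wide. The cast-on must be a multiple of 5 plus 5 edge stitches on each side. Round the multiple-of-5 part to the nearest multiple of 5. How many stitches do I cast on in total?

50 stitches.

16 / 7.5 = 2.133 sts per cm.
24 × 2.133 = 51.20 sts.
Less 10 edge sts → 41.20 for the repeat.
Nearest multiple of 5: 40.
Add back 10 edge sts → 50.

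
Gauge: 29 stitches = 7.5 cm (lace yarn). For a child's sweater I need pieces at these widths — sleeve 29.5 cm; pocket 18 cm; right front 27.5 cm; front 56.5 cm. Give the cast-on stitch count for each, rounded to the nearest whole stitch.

Rate = 29/7.5 = 3.867 sts per cm.
sleeve: 29.5 × 3.867 = 114.07 → 114.
pocket: 18 × 3.867 = 69.60 → 70.
right front: 27.5 × 3.867 = 106.33 → 106.
front: 56.5 × 3.867 = 218.47 → 218.

sleeve 114; pocket 70; right front 106; front 218.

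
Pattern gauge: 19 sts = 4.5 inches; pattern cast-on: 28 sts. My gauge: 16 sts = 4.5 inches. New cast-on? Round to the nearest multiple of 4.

CO 24 sts.

Scale factor = 16 / 19 = 0.842.
28 × 16 / 19 = 23.58 sts.
→ 24 sts.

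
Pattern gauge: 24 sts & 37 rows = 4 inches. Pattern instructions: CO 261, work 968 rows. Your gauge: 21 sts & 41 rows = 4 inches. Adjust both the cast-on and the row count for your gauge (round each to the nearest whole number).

Cast on 228 stitches; work 1073 rows.

Stitches: 261 × 21/24 = 228.38 → 228.
Rows: 968 × 41/37 = 1072.65 → 1073.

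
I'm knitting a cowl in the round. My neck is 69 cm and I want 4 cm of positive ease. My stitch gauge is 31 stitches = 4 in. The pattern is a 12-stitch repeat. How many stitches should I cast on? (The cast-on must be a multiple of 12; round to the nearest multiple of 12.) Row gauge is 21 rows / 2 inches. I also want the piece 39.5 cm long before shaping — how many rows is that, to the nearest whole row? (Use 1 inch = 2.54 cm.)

Finished = 69 + 4 = 73 cm.
73 cm × 1/2.54 = 28.74 inches.
31/4 = 7.75 sts per in; 28.74 × 7.75 = 222.74 sts.
Nearest multiple of 12 → 228.
39.5 cm = 15.55 inches; × 10.5 = 163.29 → 163 rows.

Cast on 228 stitches; work 163 rows.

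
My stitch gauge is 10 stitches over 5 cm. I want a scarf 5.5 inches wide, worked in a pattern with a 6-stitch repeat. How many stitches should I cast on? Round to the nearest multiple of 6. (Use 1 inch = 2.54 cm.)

5.5 in = 5.5 × 2.54 = 13.97 cm.
10 / 5 = 2 sts/cm.
13.97 × 2 = 27.94 sts.
→ 30.

CO 30 sts.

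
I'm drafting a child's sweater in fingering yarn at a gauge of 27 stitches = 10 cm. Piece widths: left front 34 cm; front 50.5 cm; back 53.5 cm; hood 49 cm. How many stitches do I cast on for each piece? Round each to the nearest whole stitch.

left front 92; front 136; back 144; hood 132.

Rate = 27/10 = 2.7 sts per cm.
left front: 34 × 2.7 = 91.80 → 92.
front: 50.5 × 2.7 = 136.35 → 136.
back: 53.5 × 2.7 = 144.45 → 144.
hood: 49 × 2.7 = 132.30 → 132.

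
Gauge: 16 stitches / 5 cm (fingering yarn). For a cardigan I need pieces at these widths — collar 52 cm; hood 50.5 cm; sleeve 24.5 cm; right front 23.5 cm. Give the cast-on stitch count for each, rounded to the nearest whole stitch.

Rate = 16/5 = 3.2 sts per cm.
collar: 52 × 3.2 = 166.40 → 166.
hood: 50.5 × 3.2 = 161.60 → 162.
sleeve: 24.5 × 3.2 = 78.40 → 78.
right front: 23.5 × 3.2 = 75.20 → 75.

collar 166; hood 162; sleeve 78; right front 75.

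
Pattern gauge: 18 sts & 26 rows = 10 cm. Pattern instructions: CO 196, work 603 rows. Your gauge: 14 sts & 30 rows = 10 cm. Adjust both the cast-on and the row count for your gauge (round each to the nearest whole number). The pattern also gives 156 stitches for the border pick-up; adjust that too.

Stitches: 196 × 14/18 = 152.44 → 152.
Rows: 603 × 30/26 = 695.77 → 696.
border pick-up: 156 × 14/18 = 121.33 → 121.

Cast on 152 stitches; work 696 rows; border pick-up 121 stitches.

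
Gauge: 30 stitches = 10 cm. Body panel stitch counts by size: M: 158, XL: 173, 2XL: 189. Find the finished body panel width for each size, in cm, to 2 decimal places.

M 52.67 cm; XL 57.67 cm; 2XL 63.00 cm.

30/10 = 3 sts per cm.
M: 158 / 3 = 52.667 → 52.67 cm.
XL: 173 / 3 = 57.667 → 57.67 cm.
2XL: 189 / 3 = 63.000 → 63.00 cm.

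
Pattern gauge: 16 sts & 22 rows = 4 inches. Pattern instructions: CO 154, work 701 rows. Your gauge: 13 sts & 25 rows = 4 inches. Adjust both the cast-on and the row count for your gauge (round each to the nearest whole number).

Stitches: 154 × 13/16 = 125.12 → 125.
Rows: 701 × 25/22 = 796.59 → 797.

Cast on 125 stitches; work 797 rows.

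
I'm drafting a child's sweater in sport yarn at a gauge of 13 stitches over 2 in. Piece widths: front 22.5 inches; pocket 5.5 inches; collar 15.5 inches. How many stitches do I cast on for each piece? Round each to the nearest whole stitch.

front 146; pocket 36; collar 101.

Rate = 13/2 = 6.5 sts per in.
front: 22.5 × 6.5 = 146.25 → 146.
pocket: 5.5 × 6.5 = 35.75 → 36.
collar: 15.5 × 6.5 = 100.75 → 101.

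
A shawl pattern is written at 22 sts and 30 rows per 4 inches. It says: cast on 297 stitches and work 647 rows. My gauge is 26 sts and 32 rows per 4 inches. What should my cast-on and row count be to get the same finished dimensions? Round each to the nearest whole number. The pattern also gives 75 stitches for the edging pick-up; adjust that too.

Stitches: 297 × 26/22 = 351.00 → 351.
Rows: 647 × 32/30 = 690.13 → 690.
edging pick-up: 75 × 26/22 = 88.64 → 89.

Cast on 351 stitches; work 690 rows; edging pick-up 89 stitches.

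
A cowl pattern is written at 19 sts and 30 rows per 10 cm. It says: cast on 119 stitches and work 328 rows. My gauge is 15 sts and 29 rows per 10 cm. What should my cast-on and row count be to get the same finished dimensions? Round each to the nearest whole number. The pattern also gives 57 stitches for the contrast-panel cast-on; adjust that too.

Cast on 94 stitches; work 317 rows; contrast-panel cast-on 45 stitches.

Stitches: 119 × 15/19 = 93.95 → 94.
Rows: 328 × 29/30 = 317.07 → 317.
contrast-panel cast-on: 57 × 15/19 = 45.00 → 45.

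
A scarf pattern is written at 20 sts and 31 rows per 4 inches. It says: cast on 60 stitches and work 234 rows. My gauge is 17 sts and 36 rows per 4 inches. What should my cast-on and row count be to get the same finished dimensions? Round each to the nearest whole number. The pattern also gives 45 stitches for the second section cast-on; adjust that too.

Cast on 51 stitches; work 272 rows; second section cast-on 38 stitches.

Stitches: 60 × 17/20 = 51.00 → 51.
Rows: 234 × 36/31 = 271.74 → 272.
second section cast-on: 45 × 17/20 = 38.25 → 38.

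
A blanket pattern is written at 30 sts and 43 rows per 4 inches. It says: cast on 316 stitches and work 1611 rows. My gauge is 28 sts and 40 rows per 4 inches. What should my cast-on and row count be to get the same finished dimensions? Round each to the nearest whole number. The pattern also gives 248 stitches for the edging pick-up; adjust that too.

Stitches: 316 × 28/30 = 294.93 → 295.
Rows: 1611 × 40/43 = 1498.60 → 1499.
edging pick-up: 248 × 28/30 = 231.47 → 231.

Cast on 295 stitches; work 1499 rows; edging pick-up 231 stitches.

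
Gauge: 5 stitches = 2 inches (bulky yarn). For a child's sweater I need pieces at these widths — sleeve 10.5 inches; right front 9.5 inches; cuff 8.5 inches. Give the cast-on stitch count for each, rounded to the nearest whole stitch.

sleeve 26; right front 24; cuff 21.

Rate = 5/2 = 2.5 sts per in.
sleeve: 10.5 × 2.5 = 26.25 → 26.
right front: 9.5 × 2.5 = 23.75 → 24.
cuff: 8.5 × 2.5 = 21.25 → 21.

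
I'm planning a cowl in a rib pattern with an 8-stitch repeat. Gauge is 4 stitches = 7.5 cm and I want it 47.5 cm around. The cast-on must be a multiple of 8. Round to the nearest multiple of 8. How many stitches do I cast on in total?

4 / 7.5 = 0.533 sts per cm.
47.5 × 0.533 = 25.33 sts.
Nearest multiple of 8: 24.

24 stitches.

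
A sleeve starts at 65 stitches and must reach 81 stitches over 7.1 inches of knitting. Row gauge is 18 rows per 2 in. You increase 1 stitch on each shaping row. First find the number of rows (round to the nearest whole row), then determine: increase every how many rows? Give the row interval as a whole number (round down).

Increase every 4th row.

Rows = 7.1 × 9 = 63.9 → 64 rows.
Stitches to add: 16 → 16 shaping rows (at 1 st each).
64 / 16 = 4.00 → every 4 rows.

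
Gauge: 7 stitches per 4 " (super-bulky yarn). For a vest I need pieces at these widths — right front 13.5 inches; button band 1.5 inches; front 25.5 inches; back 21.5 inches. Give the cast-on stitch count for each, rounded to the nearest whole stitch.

Rate = 7/4 = 1.75 sts per in.
right front: 13.5 × 1.75 = 23.62 → 24.
button band: 1.5 × 1.75 = 2.62 → 3.
front: 25.5 × 1.75 = 44.62 → 45.
back: 21.5 × 1.75 = 37.62 → 38.

right front 24; button band 3; front 45; back 38.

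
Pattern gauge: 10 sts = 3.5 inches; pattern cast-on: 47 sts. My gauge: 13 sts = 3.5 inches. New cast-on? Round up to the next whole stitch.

CO 62 sts.

Scale factor = 13 / 10 = 1.300.
47 × 13 / 10 = 61.10 sts.
→ 62 sts.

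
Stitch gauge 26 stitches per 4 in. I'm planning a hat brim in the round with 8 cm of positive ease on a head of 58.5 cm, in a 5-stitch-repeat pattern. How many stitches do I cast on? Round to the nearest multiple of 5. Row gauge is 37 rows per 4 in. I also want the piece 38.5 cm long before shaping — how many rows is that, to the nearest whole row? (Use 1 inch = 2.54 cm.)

Cast on 170 stitches; work 140 rows.

Finished = 58.5 + 8 = 66.5 cm.
66.5 cm × 1/2.54 = 26.18 inches.
26/4 = 6.5 sts per in; 26.18 × 6.5 = 170.18 sts.
Nearest multiple of 5 → 170.
38.5 cm = 15.16 inches; × 9.25 = 140.21 → 140 rows.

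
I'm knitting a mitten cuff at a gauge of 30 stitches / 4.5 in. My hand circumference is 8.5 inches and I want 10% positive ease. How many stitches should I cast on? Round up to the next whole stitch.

Finished = 8.5 × 1.10 = 9.35 in.
30 / 4.5 = 6.667 sts per inch.
9.35 × 6.667 = 62.33 sts.
→ 63 sts.

Cast on 63 stitches.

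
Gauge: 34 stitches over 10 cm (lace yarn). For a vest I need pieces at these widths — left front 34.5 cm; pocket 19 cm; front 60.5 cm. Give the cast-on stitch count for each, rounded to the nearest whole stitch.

left front 117; pocket 65; front 206.

Rate = 34/10 = 3.4 sts per cm.
left front: 34.5 × 3.4 = 117.30 → 117.
pocket: 19 × 3.4 = 64.60 → 65.
front: 60.5 × 3.4 = 205.70 → 206.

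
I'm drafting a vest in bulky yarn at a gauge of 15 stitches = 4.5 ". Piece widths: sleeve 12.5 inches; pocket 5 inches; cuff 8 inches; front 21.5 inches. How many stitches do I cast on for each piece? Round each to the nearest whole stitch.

Rate = 15/4.5 = 3.333 sts per in.
sleeve: 12.5 × 3.333 = 41.67 → 42.
pocket: 5 × 3.333 = 16.67 → 17.
cuff: 8 × 3.333 = 26.67 → 27.
front: 21.5 × 3.333 = 71.67 → 72.

sleeve 42; pocket 17; cuff 27; front 72.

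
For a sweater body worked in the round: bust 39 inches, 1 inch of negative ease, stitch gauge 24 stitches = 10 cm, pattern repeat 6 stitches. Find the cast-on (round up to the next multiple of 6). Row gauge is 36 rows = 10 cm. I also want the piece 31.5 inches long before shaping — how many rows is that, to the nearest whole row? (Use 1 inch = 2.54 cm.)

Finished = 39 − 1 = 38 inches.
38 inches × 2.54 = 96.52 cm.
24/10 = 2.4 sts per cm; 96.52 × 2.4 = 231.65 sts.
Next multiple of 6 → 234.
31.5 inches = 80.01 cm; × 3.6 = 288.04 → 288 rows.

Cast on 234 stitches; work 288 rows.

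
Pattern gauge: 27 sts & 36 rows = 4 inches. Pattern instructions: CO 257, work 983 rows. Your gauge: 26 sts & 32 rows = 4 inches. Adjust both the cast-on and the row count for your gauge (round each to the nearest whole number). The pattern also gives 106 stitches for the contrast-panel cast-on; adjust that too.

Stitches: 257 × 26/27 = 247.48 → 247.
Rows: 983 × 32/36 = 873.78 → 874.
contrast-panel cast-on: 106 × 26/27 = 102.07 → 102.

Cast on 247 stitches; work 874 rows; contrast-panel cast-on 102 stitches.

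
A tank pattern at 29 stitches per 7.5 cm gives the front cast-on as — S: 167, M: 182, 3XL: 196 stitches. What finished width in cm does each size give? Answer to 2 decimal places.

29/7.5 = 3.867 sts per cm.
S: 167 / 3.867 = 43.190 → 43.19 cm.
M: 182 / 3.867 = 47.069 → 47.07 cm.
3XL: 196 / 3.867 = 50.690 → 50.69 cm.

S 43.19 cm; M 47.07 cm; 3XL 50.69 cm.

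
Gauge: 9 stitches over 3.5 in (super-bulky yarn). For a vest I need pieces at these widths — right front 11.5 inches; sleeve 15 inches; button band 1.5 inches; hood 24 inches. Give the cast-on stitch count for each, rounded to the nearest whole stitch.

Rate = 9/3.5 = 2.571 sts per in.
right front: 11.5 × 2.571 = 29.57 → 30.
sleeve: 15 × 2.571 = 38.57 → 39.
button band: 1.5 × 2.571 = 3.86 → 4.
hood: 24 × 2.571 = 61.71 → 62.

right front 30; sleeve 39; button band 4; hood 62.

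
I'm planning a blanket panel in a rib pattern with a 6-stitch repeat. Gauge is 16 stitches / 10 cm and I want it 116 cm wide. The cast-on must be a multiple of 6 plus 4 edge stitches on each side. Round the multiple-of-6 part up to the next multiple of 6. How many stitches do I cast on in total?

CO 188 sts.

16 / 10 = 1.6 sts per cm.
116 × 1.6 = 185.60 sts.
Less 8 edge sts → 177.60 for the repeat.
Next multiple of 6: 180.
Add back 8 edge sts → 188.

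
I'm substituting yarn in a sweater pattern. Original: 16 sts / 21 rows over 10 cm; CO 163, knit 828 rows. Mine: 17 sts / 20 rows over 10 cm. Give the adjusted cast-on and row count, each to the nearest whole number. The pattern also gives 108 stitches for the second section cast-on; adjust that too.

Stitches: 163 × 17/16 = 173.19 → 173.
Rows: 828 × 20/21 = 788.57 → 789.
second section cast-on: 108 × 17/16 = 114.75 → 115.

Cast on 173 stitches; work 789 rows; second section cast-on 115 stitches.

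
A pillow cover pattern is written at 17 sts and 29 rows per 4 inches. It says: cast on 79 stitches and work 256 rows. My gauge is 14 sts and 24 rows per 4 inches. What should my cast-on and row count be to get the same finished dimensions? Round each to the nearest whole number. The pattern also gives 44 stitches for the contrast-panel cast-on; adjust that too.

Cast on 65 stitches; work 212 rows; contrast-panel cast-on 36 stitches.

Stitches: 79 × 14/17 = 65.06 → 65.
Rows: 256 × 24/29 = 211.86 → 212.
contrast-panel cast-on: 44 × 14/17 = 36.24 → 36.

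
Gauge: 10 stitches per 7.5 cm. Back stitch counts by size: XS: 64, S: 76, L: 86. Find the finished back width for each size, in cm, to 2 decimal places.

10/7.5 = 1.333 sts per cm.
XS: 64 / 1.333 = 48.000 → 48.00 cm.
S: 76 / 1.333 = 57.000 → 57.00 cm.
L: 86 / 1.333 = 64.500 → 64.50 cm.

XS 48.00 cm; S 57.00 cm; L 64.50 cm.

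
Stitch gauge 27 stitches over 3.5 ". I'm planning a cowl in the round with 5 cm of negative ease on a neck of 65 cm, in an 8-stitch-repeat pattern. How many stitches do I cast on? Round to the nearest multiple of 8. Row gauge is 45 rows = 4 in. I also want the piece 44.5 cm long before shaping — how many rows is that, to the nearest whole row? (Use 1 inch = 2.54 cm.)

Finished = 65 − 5 = 60 cm.
60 cm × 1/2.54 = 23.62 inches.
27/3.5 = 7.714 sts per in; 23.62 × 7.714 = 182.23 sts.
Nearest multiple of 8 → 184.
44.5 cm = 17.52 inches; × 11.25 = 197.10 → 197 rows.

Cast on 184 stitches; work 197 rows.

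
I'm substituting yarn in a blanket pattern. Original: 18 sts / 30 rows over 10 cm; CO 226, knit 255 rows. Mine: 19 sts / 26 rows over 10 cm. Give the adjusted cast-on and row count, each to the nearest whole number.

Cast on 239 stitches; work 221 rows.

Stitches: 226 × 19/18 = 238.56 → 239.
Rows: 255 × 26/30 = 221.00 → 221.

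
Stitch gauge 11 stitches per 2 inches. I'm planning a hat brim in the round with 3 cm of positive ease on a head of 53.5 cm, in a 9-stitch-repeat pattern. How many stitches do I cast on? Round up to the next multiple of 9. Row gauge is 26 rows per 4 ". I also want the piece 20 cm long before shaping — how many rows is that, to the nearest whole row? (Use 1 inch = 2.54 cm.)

Finished = 53.5 + 3 = 56.5 cm.
56.5 cm × 1/2.54 = 22.24 inches.
11/2 = 5.5 sts per in; 22.24 × 5.5 = 122.34 sts.
Next multiple of 9 → 126.
20 cm = 7.87 inches; × 6.5 = 51.18 → 51 rows.

Cast on 126 stitches; work 51 rows.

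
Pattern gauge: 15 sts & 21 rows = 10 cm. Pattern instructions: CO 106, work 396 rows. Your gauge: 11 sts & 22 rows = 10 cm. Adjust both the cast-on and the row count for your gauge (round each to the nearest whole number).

Cast on 78 stitches; work 415 rows.

Stitches: 106 × 11/15 = 77.73 → 78.
Rows: 396 × 22/21 = 414.86 → 415.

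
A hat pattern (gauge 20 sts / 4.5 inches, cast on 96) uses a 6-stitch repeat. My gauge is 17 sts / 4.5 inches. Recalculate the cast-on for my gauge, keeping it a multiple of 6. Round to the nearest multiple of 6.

Cast on 84 stitches.

96 × 17 / 20 = 81.60.
Nearest multiple of 6: 84.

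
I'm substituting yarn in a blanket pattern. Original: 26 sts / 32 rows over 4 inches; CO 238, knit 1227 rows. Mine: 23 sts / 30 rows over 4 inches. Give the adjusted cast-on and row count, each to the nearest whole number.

Cast on 211 stitches; work 1150 rows.

Stitches: 238 × 23/26 = 210.54 → 211.
Rows: 1227 × 30/32 = 1150.31 → 1150.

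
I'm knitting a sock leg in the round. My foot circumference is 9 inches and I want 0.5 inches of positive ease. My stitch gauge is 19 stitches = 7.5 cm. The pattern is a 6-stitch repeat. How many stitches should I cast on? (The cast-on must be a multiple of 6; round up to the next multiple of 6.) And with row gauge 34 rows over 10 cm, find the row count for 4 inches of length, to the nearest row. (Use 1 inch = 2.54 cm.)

Cast on 66 stitches; work 35 rows.

Finished = 9 + 0.5 = 9.5 inches.
9.5 inches × 2.54 = 24.13 cm.
19/7.5 = 2.533 sts per cm; 24.13 × 2.533 = 61.13 sts.
Next multiple of 6 → 66.
4 inches = 10.16 cm; × 3.4 = 34.54 → 35 rows.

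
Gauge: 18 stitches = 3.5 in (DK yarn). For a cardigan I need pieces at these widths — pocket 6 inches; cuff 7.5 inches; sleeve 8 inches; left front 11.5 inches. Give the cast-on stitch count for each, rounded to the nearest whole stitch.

pocket 31; cuff 39; sleeve 41; left front 59.

Rate = 18/3.5 = 5.143 sts per in.
pocket: 6 × 5.143 = 30.86 → 31.
cuff: 7.5 × 5.143 = 38.57 → 39.
sleeve: 8 × 5.143 = 41.14 → 41.
left front: 11.5 × 5.143 = 59.14 → 59.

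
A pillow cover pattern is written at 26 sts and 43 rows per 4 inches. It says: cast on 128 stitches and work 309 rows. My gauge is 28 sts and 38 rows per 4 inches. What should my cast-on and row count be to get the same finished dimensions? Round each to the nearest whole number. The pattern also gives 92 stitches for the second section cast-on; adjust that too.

Cast on 138 stitches; work 273 rows; second section cast-on 99 stitches.

Stitches: 128 × 28/26 = 137.85 → 138.
Rows: 309 × 38/43 = 273.07 → 273.
second section cast-on: 92 × 28/26 = 99.08 → 99.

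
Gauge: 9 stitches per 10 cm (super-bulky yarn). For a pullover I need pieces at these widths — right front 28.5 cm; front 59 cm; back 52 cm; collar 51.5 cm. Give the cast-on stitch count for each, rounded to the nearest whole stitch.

right front 26; front 53; back 47; collar 46.

Rate = 9/10 = 0.9 sts per cm.
right front: 28.5 × 0.9 = 25.65 → 26.
front: 59 × 0.9 = 53.10 → 53.
back: 52 × 0.9 = 46.80 → 47.
collar: 51.5 × 0.9 = 46.35 → 46.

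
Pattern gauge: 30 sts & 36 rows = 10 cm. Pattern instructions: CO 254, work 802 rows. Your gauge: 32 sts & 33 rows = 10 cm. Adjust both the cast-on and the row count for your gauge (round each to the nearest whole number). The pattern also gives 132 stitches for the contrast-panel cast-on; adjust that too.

Stitches: 254 × 32/30 = 270.93 → 271.
Rows: 802 × 33/36 = 735.17 → 735.
contrast-panel cast-on: 132 × 32/30 = 140.80 → 141.

Cast on 271 stitches; work 735 rows; contrast-panel cast-on 141 stitches.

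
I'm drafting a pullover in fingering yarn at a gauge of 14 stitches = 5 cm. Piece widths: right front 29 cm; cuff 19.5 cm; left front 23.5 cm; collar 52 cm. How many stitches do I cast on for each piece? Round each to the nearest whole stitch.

right front 81; cuff 55; left front 66; collar 146.

Rate = 14/5 = 2.8 sts per cm.
right front: 29 × 2.8 = 81.20 → 81.
cuff: 19.5 × 2.8 = 54.60 → 55.
left front: 23.5 × 2.8 = 65.80 → 66.
collar: 52 × 2.8 = 145.60 → 146.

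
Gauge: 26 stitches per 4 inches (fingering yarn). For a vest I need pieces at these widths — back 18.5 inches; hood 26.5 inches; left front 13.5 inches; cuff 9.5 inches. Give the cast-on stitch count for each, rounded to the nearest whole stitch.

Rate = 26/4 = 6.5 sts per in.
back: 18.5 × 6.5 = 120.25 → 120.
hood: 26.5 × 6.5 = 172.25 → 172.
left front: 13.5 × 6.5 = 87.75 → 88.
cuff: 9.5 × 6.5 = 61.75 → 62.

back 120; hood 172; left front 88; cuff 62.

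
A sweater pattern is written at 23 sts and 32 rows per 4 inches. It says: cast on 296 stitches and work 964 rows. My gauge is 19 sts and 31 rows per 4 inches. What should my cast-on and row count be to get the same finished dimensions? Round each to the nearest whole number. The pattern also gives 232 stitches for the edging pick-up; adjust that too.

Stitches: 296 × 19/23 = 244.52 → 245.
Rows: 964 × 31/32 = 933.88 → 934.
edging pick-up: 232 × 19/23 = 191.65 → 192.

Cast on 245 stitches; work 934 rows; edging pick-up 192 stitches.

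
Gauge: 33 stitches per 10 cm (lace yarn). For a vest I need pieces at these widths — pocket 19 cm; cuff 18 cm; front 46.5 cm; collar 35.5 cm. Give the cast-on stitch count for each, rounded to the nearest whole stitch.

pocket 63; cuff 59; front 153; collar 117.

Rate = 33/10 = 3.3 sts per cm.
pocket: 19 × 3.3 = 62.70 → 63.
cuff: 18 × 3.3 = 59.40 → 59.
front: 46.5 × 3.3 = 153.45 → 153.
collar: 35.5 × 3.3 = 117.15 → 117.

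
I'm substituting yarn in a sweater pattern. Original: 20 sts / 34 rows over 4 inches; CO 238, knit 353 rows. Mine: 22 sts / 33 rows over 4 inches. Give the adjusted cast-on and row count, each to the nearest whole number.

Stitches: 238 × 22/20 = 261.80 → 262.
Rows: 353 × 33/34 = 342.62 → 343.

Cast on 262 stitches; work 343 rows.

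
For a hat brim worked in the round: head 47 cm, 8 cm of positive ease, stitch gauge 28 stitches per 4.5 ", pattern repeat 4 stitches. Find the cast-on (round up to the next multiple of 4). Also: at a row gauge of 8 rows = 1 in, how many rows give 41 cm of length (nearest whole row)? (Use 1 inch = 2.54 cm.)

Cast on 136 stitches; work 129 rows.

Finished = 47 + 8 = 55 cm.
55 cm × 1/2.54 = 21.65 inches.
28/4.5 = 6.222 sts per in; 21.65 × 6.222 = 134.73 sts.
Next multiple of 4 → 136.
41 cm = 16.14 inches; × 8 = 129.13 → 129 rows.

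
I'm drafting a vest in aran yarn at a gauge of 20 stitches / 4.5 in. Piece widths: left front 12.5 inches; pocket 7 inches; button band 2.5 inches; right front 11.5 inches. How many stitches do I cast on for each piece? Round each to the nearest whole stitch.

left front 56; pocket 31; button band 11; right front 51.

Rate = 20/4.5 = 4.444 sts per in.
left front: 12.5 × 4.444 = 55.56 → 56.
pocket: 7 × 4.444 = 31.11 → 31.
button band: 2.5 × 4.444 = 11.11 → 11.
right front: 11.5 × 4.444 = 51.11 → 51.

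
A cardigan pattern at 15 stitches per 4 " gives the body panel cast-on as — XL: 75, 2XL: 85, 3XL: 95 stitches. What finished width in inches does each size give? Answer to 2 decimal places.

XL 20.00 inches; 2XL 22.67 inches; 3XL 25.33 inches.

15/4 = 3.75 sts per in.
XL: 75 / 3.75 = 20.000 → 20.00 in.
2XL: 85 / 3.75 = 22.667 → 22.67 in.
3XL: 95 / 3.75 = 25.333 → 25.33 in.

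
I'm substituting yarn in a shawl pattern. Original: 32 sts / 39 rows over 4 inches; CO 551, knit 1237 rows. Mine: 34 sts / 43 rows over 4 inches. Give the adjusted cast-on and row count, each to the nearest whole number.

Cast on 585 stitches; work 1364 rows.

Stitches: 551 × 34/32 = 585.44 → 585.
Rows: 1237 × 43/39 = 1363.87 → 1364.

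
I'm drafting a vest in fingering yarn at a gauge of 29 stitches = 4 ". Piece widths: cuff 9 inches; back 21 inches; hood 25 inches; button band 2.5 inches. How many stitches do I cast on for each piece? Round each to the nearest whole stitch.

Rate = 29/4 = 7.25 sts per in.
cuff: 9 × 7.25 = 65.25 → 65.
back: 21 × 7.25 = 152.25 → 152.
hood: 25 × 7.25 = 181.25 → 181.
button band: 2.5 × 7.25 = 18.12 → 18.

cuff 65; back 152; hood 181; button band 18.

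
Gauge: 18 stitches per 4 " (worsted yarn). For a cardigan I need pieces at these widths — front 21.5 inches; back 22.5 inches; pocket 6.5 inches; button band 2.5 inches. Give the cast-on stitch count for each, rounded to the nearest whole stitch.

Rate = 18/4 = 4.5 sts per in.
front: 21.5 × 4.5 = 96.75 → 97.
back: 22.5 × 4.5 = 101.25 → 101.
pocket: 6.5 × 4.5 = 29.25 → 29.
button band: 2.5 × 4.5 = 11.25 → 11.

front 97; back 101; pocket 29; button band 11.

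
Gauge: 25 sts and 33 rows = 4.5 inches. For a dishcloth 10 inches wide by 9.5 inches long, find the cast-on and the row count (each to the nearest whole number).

Stitch gauge = 25/4.5 = 5.556 sts/in; 10 × 5.556 = 55.56 → 56 sts.
Row gauge = 33/4.5 = 7.333 rows/in; 9.5 × 7.333 = 69.67 → 70 rows.

Cast on 56 stitches and work 70 rows.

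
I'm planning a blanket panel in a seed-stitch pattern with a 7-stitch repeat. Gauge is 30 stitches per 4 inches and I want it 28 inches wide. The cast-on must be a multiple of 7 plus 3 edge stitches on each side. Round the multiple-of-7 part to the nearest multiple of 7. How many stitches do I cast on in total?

Cast on 209 stitches.

30 / 4 = 7.5 sts per inch.
28 × 7.5 = 210.00 sts.
Less 6 edge sts → 204.00 for the repeat.
Nearest multiple of 7: 203.
Add back 6 edge sts → 209.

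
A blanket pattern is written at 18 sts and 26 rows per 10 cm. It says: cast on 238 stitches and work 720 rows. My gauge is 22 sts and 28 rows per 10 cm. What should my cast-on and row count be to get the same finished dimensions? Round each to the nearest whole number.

Stitches: 238 × 22/18 = 290.89 → 291.
Rows: 720 × 28/26 = 775.38 → 775.

Cast on 291 stitches; work 775 rows.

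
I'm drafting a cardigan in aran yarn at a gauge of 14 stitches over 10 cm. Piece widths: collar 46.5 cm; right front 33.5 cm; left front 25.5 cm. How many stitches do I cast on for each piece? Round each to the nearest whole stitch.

Rate = 14/10 = 1.4 sts per cm.
collar: 46.5 × 1.4 = 65.10 → 65.
right front: 33.5 × 1.4 = 46.90 → 47.
left front: 25.5 × 1.4 = 35.70 → 36.

collar 65; right front 47; left front 36.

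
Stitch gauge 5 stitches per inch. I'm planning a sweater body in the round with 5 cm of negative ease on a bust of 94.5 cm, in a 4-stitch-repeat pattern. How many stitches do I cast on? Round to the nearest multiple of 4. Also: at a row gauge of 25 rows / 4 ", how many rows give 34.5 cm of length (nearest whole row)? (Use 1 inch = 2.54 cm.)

Cast on 176 stitches; work 85 rows.

Finished = 94.5 − 5 = 89.5 cm.
89.5 cm × 1/2.54 = 35.24 inches.
5/1 = 5 sts per in; 35.24 × 5 = 176.18 sts.
Nearest multiple of 4 → 176.
34.5 cm = 13.58 inches; × 6.25 = 84.89 → 85 rows.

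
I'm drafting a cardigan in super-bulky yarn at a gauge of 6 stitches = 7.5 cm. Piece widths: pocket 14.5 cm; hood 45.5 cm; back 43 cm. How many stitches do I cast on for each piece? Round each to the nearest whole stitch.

Rate = 6/7.5 = 0.8 sts per cm.
pocket: 14.5 × 0.8 = 11.60 → 12.
hood: 45.5 × 0.8 = 36.40 → 36.
back: 43 × 0.8 = 34.40 → 34.

pocket 12; hood 36; back 34.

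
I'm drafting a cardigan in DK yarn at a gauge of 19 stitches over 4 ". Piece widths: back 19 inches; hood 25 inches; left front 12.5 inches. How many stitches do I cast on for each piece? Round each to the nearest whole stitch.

back 90; hood 119; left front 59.

Rate = 19/4 = 4.75 sts per in.
back: 19 × 4.75 = 90.25 → 90.
hood: 25 × 4.75 = 118.75 → 119.
left front: 12.5 × 4.75 = 59.38 → 59.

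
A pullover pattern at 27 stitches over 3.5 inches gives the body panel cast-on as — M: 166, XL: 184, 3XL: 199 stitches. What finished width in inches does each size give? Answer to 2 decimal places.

M 21.52 inches; XL 23.85 inches; 3XL 25.80 inches.

27/3.5 = 7.714 sts per in.
M: 166 / 7.714 = 21.519 → 21.52 in.
XL: 184 / 7.714 = 23.852 → 23.85 in.
3XL: 199 / 7.714 = 25.796 → 25.80 in.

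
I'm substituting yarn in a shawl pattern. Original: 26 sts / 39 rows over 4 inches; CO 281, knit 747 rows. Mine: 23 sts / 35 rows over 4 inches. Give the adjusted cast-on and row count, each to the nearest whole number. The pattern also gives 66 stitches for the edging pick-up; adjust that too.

Stitches: 281 × 23/26 = 248.58 → 249.
Rows: 747 × 35/39 = 670.38 → 670.
edging pick-up: 66 × 23/26 = 58.38 → 58.

Cast on 249 stitches; work 670 rows; edging pick-up 58 stitches.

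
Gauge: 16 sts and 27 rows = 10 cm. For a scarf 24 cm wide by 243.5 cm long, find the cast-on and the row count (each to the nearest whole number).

Cast on 38 stitches and work 657 rows.

Stitch gauge = 16/10 = 1.6 sts/cm; 24 × 1.6 = 38.40 → 38 sts.
Row gauge = 27/10 = 2.7 rows/cm; 243.5 × 2.7 = 657.45 → 657 rows.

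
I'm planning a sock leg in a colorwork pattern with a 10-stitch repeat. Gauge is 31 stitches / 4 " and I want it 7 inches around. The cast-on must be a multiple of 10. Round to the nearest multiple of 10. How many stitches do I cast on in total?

Cast on 50 stitches.

31 / 4 = 7.75 sts per inch.
7 × 7.75 = 54.25 sts.
Nearest multiple of 10: 50.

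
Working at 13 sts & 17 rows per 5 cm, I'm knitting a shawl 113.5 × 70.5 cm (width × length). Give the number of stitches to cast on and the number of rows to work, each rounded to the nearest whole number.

Stitch gauge = 13/5 = 2.6 sts/cm; 113.5 × 2.6 = 295.10 → 295 sts.
Row gauge = 17/5 = 3.4 rows/cm; 70.5 × 3.4 = 239.70 → 240 rows.

Cast on 295 stitches and work 240 rows.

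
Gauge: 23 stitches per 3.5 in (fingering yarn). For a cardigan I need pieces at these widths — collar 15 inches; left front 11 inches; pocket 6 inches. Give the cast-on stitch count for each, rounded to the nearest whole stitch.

collar 99; left front 72; pocket 39.

Rate = 23/3.5 = 6.571 sts per in.
collar: 15 × 6.571 = 98.57 → 99.
left front: 11 × 6.571 = 72.29 → 72.
pocket: 6 × 6.571 = 39.43 → 39.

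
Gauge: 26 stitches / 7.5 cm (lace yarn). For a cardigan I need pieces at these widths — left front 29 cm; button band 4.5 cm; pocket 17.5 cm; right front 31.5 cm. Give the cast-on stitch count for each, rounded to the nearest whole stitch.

left front 101; button band 16; pocket 61; right front 109.

Rate = 26/7.5 = 3.467 sts per cm.
left front: 29 × 3.467 = 100.53 → 101.
button band: 4.5 × 3.467 = 15.60 → 16.
pocket: 17.5 × 3.467 = 60.67 → 61.
right front: 31.5 × 3.467 = 109.20 → 109.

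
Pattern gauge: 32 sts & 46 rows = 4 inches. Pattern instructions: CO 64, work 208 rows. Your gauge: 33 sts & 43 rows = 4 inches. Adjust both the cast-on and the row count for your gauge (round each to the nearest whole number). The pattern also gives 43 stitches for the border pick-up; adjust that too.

Stitches: 64 × 33/32 = 66.00 → 66.
Rows: 208 × 43/46 = 194.43 → 194.
border pick-up: 43 × 33/32 = 44.34 → 44.

Cast on 66 stitches; work 194 rows; border pick-up 44 stitches.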